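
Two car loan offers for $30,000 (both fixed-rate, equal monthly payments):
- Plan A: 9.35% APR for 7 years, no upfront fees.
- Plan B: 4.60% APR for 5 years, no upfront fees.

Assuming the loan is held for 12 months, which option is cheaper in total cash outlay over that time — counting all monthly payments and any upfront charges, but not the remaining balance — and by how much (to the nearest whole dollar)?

Plan A: at 9.35% the monthly rate is 0.0077917, so the payment is 30,000 × 0.0077917 / (1 − 1.0077917^−84) = $488.02.
Plan B: monthly rate = 4.6%/12 = 0.0038333; payment = 30,000 × 0.0038333 / (1 − (1+0.0038333)^−60) = $560.66.
Over 12 months: Plan A costs 12 × $488.02 = $5,856.24; Plan B costs 12 × $560.66 = $6,727.92.
Plan A is cheaper by $6,727.92 − $5,856.24 = $871.68.

Plan A by $872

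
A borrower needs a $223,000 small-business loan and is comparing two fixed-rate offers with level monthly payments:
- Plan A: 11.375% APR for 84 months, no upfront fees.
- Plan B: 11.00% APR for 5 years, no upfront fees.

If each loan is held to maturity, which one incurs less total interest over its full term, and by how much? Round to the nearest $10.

Plan A: monthly rate = 11.375%/12 = 0.0094792; payment = 223,000 × 0.0094792 / (1 − (1+0.0094792)^−84) = $3,862.41.
Total interest on Plan A = 84 × $3,862.41 − $223,000 = $101,442.44.
Plan B: at 11.00% the monthly rate is 0.0091667, so the payment is 223,000 × 0.0091667 / (1 − 1.0091667^−60) = $4,848.56.
Total interest on Plan B = 60 × $4,848.56 − $223,000 = $67,913.60.
Plan B is lower by $33,528.84.

Plan B by $33,530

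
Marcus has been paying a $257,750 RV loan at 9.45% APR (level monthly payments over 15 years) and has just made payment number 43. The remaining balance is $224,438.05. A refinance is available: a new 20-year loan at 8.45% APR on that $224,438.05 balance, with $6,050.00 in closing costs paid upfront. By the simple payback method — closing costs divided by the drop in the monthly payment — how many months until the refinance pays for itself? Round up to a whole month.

Current payment = 257,750 × 9.45%/12 / (1 − (1+0.0078750)^−180) = $2,683.72.
Refinanced payment = 224,438.05 × 0.0070417 / (1 − (1+0.0070417)^−240) = $1,940.63.
Monthly savings = $2,683.72 − $1,940.63 = $743.09.
Break-even = $6,050.00 / $743.09 = 8.14 → 9 months.

9 months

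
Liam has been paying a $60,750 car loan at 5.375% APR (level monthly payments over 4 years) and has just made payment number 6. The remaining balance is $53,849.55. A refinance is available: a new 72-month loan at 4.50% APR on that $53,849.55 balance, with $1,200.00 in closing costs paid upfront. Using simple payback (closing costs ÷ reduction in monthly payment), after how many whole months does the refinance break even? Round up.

3 months

Current payment = 60,750 × 5.375%/12 / (1 − (1+0.0044792)^−48) = $1,409.37.
Refinanced payment = 53,849.55 × 0.0037500 / (1 − (1+0.0037500)^−72) = $854.81.
Monthly savings = $1,409.37 − $854.81 = $554.56.
Break-even = $1,200.00 / $554.56 = 2.16 → 3 months.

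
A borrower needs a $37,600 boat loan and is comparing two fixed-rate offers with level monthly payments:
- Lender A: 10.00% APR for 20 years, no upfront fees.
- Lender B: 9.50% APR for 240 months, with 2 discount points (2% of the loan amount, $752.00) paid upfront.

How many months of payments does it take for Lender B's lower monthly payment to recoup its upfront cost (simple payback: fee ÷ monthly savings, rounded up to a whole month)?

61 months

Lender A: at 10.00% the monthly rate is 0.0083333, so the payment is 37,600 × 0.0083333 / (1 − 1.0083333^−240) = $362.85.
Lender B: at 9.50% the monthly rate is 0.0079167, so the payment is 37,600 × 0.0079167 / (1 − 1.0079167^−240) = $350.48.
Monthly savings = $362.85 − $350.48 = $12.37.
Break-even = $752.00 / $12.37 = 60.79 → 61 months.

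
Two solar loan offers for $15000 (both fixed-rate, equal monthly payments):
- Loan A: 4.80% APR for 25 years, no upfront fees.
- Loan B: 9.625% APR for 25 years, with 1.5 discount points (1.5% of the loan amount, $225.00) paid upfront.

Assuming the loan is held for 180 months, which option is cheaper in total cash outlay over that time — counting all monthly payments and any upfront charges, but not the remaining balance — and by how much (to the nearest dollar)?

Loan A by $8,579

Loan A: at 4.80% the monthly rate is 0.0040000, so the payment is 15,000 × 0.0040000 / (1 − 1.0040000^−300) = $85.95.
Loan B: at 9.625% the monthly rate is 0.0080208, so the payment is 15,000 × 0.0080208 / (1 − 1.0080208^−300) = $132.36.
Over 180 months: Loan A costs 180 × $85.95 = $15,471.00; Loan B costs 180 × $132.36 + $225.00 = $24,049.80.
Loan A is cheaper by $24,049.80 − $15,471.00 = $8,578.80.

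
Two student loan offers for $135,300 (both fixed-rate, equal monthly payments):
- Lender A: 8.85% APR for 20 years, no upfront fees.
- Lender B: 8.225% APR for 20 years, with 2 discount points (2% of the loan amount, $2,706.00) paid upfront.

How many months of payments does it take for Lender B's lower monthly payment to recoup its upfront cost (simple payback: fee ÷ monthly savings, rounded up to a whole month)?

51 months

Lender A: monthly rate = 8.85%/12 = 0.0073750; payment = 135,300 × 0.0073750 / (1 − (1+0.0073750)^−240) = $1,204.31.
Lender B: monthly rate = 8.225%/12 = 0.0068542; payment = 135,300 × 0.0068542 / (1 − (1+0.0068542)^−240) = $1,150.72.
Monthly savings = $1,204.31 − $1,150.72 = $53.59.
Break-even = $2,706.00 / $53.59 = 50.49 → 51 months.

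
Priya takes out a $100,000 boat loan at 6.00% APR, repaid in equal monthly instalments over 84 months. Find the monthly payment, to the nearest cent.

Monthly rate = 6%/12 = 0.0050000; payment = 100,000 × 0.0050000 / (1 − (1+0.0050000)^−84) = $1,460.86.

$1,460.86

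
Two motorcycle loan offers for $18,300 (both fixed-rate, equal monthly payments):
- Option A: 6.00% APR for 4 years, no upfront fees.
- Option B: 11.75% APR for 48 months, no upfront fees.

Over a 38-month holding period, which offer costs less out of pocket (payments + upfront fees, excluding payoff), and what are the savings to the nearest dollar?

Option A: at 6.00% the monthly rate is 0.0050000, so the payment is 18,300 × 0.0050000 / (1 − 1.0050000^−48) = $429.78.
Option B: at 11.75% the monthly rate is 0.0097917, so the payment is 18,300 × 0.0097917 / (1 − 1.0097917^−48) = $479.67.
Over 38 months: Option A costs 38 × $429.78 = $16,331.64; Option B costs 38 × $479.67 = $18,227.46.
Option A is cheaper by $18,227.46 − $16,331.64 = $1,895.82.

Option A by $1,896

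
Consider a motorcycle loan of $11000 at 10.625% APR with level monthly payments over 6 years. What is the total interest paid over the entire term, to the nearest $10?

$3,920

At 10.625% the monthly rate is 0.0088542, so the payment is 11,000 × 0.0088542 / (1 − 1.0088542^−72) = $207.27.
Total paid = 72 × $207.27 = $14,923.44; interest = $14,923.44 − $11,000 = $3,923.44.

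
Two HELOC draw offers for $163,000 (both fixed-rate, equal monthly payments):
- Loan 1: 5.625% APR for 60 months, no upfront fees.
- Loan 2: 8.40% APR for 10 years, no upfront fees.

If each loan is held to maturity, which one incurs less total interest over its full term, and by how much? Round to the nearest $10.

Loan 1 by $54,100

Loan 1: monthly rate = 5.625%/12 = 0.0046875; payment = 163,000 × 0.0046875 / (1 − (1+0.0046875)^−60) = $3,122.90.
Total interest on Loan 1 = 60 × $3,122.90 − $163,000 = $24,374.00.
Loan 2: monthly rate = 8.4%/12 = 0.0070000; payment = 163,000 × 0.0070000 / (1 − (1+0.0070000)^−120) = $2,012.26.
Total interest on Loan 2 = 120 × $2,012.26 − $163,000 = $78,471.20.
Loan 1 is lower by $54,097.20.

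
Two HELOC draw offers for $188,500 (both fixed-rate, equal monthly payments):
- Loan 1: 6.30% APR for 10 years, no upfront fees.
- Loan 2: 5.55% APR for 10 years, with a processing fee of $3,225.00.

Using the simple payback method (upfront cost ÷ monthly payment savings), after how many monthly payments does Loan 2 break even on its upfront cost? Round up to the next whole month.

Loan 1: monthly rate = 6.3%/12 = 0.0052500; payment = 188,500 × 0.0052500 / (1 − (1+0.0052500)^−120) = $2,121.25.
Loan 2: monthly rate = 5.55%/12 = 0.0046250; payment = 188,500 × 0.0046250 / (1 − (1+0.0046250)^−120) = $2,050.39.
Monthly savings = $2,121.25 − $2,050.39 = $70.86.
Break-even = $3,225.00 / $70.86 = 45.51 → 46 months.

46 months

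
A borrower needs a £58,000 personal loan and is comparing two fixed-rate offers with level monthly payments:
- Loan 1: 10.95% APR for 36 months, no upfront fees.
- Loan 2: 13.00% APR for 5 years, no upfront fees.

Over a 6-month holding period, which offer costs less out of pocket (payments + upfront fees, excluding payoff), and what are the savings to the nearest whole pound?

Loan 1: at 10.95% the monthly rate is 0.0091250, so the payment is 58,000 × 0.0091250 / (1 − 1.0091250^−36) = £1,897.47.
Loan 2: at 13.00% the monthly rate is 0.0108333, so the payment is 58,000 × 0.0108333 / (1 − 1.0108333^−60) = £1,319.68.
Over 6 months: Loan 1 costs 6 × £1,897.47 = £11,384.82; Loan 2 costs 6 × £1,319.68 = £7,918.08.
Loan 2 is cheaper by £11,384.82 − £7,918.08 = £3,466.74.

Loan 2 by £3,467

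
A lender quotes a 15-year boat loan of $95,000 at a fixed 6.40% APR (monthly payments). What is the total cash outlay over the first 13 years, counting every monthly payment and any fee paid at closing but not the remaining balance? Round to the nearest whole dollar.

At 6.40% the monthly rate is 0.0053333, so the payment is 95,000 × 0.0053333 / (1 − 1.0053333^−180) = $822.34.
Total outlay = 156 × $822.34 = $128,285.04.

$128,285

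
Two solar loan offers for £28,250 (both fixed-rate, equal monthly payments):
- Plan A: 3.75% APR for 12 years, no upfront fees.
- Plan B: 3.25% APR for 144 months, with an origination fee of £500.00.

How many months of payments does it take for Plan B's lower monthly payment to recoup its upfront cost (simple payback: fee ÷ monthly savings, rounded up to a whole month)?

75 months

Plan A: monthly rate = 3.75%/12 = 0.0031250; payment = 28,250 × 0.0031250 / (1 − (1+0.0031250)^−144) = £243.92.
Plan B: at 3.25% the monthly rate is 0.0027083, so the payment is 28,250 × 0.0027083 / (1 − 1.0027083^−144) = £237.18.
Monthly savings = £243.92 − £237.18 = £6.74.
Break-even = £500.00 / £6.74 = 74.18 → 75 months.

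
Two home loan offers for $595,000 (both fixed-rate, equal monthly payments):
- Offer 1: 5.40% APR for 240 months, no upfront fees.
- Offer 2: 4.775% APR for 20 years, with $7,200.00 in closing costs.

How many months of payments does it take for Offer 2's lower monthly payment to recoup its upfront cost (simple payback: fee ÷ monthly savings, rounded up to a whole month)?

35 months

Offer 1: monthly rate = 5.4%/12 = 0.0045000; payment = 595,000 × 0.0045000 / (1 − (1+0.0045000)^−240) = $4,059.40.
Offer 2: at 4.775% the monthly rate is 0.0039792, so the payment is 595,000 × 0.0039792 / (1 − 1.0039792^−240) = $3,853.16.
Monthly savings = $4,059.40 − $3,853.16 = $206.24.
Break-even = $7,200.00 / $206.24 = 34.91 → 35 months.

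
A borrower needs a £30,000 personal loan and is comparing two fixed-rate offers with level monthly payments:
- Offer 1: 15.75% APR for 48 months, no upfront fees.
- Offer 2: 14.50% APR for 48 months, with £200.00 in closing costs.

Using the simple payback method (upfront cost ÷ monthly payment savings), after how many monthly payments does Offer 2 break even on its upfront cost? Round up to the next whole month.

11 months

Offer 1: at 15.75% the monthly rate is 0.0131250, so the payment is 30,000 × 0.0131250 / (1 − 1.0131250^−48) = £846.37.
Offer 2: at 14.50% the monthly rate is 0.0120833, so the payment is 30,000 × 0.0120833 / (1 − 1.0120833^−48) = £827.34.
Monthly savings = £846.37 − £827.34 = £19.03.
Break-even = £200.00 / £19.03 = 10.51 → 11 months.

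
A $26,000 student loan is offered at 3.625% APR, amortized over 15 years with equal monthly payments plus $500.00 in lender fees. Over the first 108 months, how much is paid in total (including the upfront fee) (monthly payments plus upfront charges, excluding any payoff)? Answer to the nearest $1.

$20,747

Monthly rate = 3.625%/12 = 0.0030208; payment = 26,000 × 0.0030208 / (1 − (1+0.0030208)^−180) = $187.47.
Total outlay = 108 × $187.47 + $500.00 = $20,746.76.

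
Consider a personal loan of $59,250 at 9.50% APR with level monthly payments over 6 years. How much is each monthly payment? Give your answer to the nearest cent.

$1,082.78

At 9.50% the monthly rate is 0.0079167, so the payment is 59,250 × 0.0079167 / (1 − 1.0079167^−72) = $1,082.78.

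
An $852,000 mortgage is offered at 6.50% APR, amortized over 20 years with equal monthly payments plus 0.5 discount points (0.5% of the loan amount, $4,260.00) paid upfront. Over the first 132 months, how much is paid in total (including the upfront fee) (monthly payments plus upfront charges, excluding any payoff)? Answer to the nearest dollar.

Monthly rate = 6.5%/12 = 0.0054167; payment = 852,000 × 0.0054167 / (1 − (1+0.0054167)^−240) = $6,352.28.
Total outlay = 132 × $6,352.28 + $4,260.00 = $842,760.96.

$842,761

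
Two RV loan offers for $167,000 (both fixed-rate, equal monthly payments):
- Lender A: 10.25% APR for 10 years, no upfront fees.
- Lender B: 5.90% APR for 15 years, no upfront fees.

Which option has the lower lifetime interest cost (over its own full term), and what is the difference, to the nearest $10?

Lender B by $15,570

Lender A: monthly rate = 10.25%/12 = 0.0085417; payment = 167,000 × 0.0085417 / (1 − (1+0.0085417)^−120) = $2,230.10.
Total interest on Lender A = 120 × $2,230.10 − $167,000 = $100,612.00.
Lender B: monthly rate = 5.9%/12 = 0.0049167; payment = 167,000 × 0.0049167 / (1 − (1+0.0049167)^−180) = $1,400.23.
Total interest on Lender B = 180 × $1,400.23 − $167,000 = $85,041.40.
Lender B is lower by $15,570.60.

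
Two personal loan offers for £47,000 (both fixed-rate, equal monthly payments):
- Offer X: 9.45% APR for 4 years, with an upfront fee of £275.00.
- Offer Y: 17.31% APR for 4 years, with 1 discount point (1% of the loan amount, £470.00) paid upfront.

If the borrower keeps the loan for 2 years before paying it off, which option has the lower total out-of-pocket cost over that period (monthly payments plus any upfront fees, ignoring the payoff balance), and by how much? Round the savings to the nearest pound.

Offer X by £4,613

Offer X: monthly rate = 9.45%/12 = 0.0078750; payment = 47,000 × 0.0078750 / (1 − (1+0.0078750)^−48) = £1,179.67.
Offer Y: monthly rate = 17.31%/12 = 0.0144250; payment = 47,000 × 0.0144250 / (1 − (1+0.0144250)^−48) = £1,363.74.
Over 24 months: Offer X costs 24 × £1,179.67 + £275.00 = £28,587.08; Offer Y costs 24 × £1,363.74 + £470.00 = £33,199.76.
Offer X is cheaper by £33,199.76 − £28,587.08 = £4,612.68.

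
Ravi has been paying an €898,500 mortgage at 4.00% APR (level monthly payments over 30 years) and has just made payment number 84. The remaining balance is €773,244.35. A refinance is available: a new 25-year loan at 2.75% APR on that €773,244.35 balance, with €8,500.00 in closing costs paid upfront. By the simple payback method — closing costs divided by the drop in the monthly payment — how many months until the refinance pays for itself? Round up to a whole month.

12 months

Current payment = 898,500 × 4%/12 / (1 − (1+0.0033333)^−360) = €4,289.58.
Refinanced payment = 773,244.35 × 0.0022917 / (1 − (1+0.0022917)^−300) = €3,567.06.
Monthly savings = €4,289.58 − €3,567.06 = €722.52.
Break-even = €8,500.00 / €722.52 = 11.76 → 12 months.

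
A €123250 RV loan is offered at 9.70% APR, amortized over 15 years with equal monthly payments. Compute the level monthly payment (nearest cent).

At 9.70% the monthly rate is 0.0080833, so the payment is 123,250 × 0.0080833 / (1 − 1.0080833^−180) = €1,301.92.

€1,301.92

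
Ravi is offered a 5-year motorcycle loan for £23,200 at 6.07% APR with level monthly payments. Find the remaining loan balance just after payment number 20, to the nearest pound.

£16,233

With monthly rate i = 6.07%/12 = 0.0050583, the balance after k of n payments is P · [(1+i)^n − (1+i)^k] / [(1+i)^n − 1].
(1+0.0050583)^60 = 1.35355569 and (1+0.0050583)^20 = 1.10617892, so the balance is 23,200 × (1.35355569 − 1.10617892) / (1.35355569 − 1) = £16,232.64.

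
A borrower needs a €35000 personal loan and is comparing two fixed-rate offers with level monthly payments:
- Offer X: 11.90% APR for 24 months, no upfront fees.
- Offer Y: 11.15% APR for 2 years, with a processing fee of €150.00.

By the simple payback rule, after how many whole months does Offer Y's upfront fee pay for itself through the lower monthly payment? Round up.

Offer X: monthly rate = 11.9%/12 = 0.0099167; payment = 35,000 × 0.0099167 / (1 − (1+0.0099167)^−24) = €1,645.94.
Offer Y: at 11.15% the monthly rate is 0.0092917, so the payment is 35,000 × 0.0092917 / (1 − 1.0092917^−24) = €1,633.71.
Monthly savings = €1,645.94 − €1,633.71 = €12.23.
Break-even = €150.00 / €12.23 = 12.26 → 13 months.

13 months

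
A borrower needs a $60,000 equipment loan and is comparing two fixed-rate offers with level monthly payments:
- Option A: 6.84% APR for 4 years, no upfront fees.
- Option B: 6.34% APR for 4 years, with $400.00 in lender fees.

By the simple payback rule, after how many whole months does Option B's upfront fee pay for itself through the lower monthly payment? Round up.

29 months

Option A: at 6.84% the monthly rate is 0.0057000, so the payment is 60,000 × 0.0057000 / (1 − 1.0057000^−48) = $1,432.32.
Option B: monthly rate = 6.34%/12 = 0.0052833; payment = 60,000 × 0.0052833 / (1 − (1+0.0052833)^−48) = $1,418.47.
Monthly savings = $1,432.32 − $1,418.47 = $13.85.
Break-even = $400.00 / $13.85 = 28.88 → 29 months.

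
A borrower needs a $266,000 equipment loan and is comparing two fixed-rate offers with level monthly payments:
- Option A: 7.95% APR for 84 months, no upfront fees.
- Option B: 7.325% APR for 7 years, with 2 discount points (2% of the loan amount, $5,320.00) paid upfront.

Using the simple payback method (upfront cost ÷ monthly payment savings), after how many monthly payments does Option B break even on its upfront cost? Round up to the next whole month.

65 months

Option A: at 7.95% the monthly rate is 0.0066250, so the payment is 266,000 × 0.0066250 / (1 − 1.0066250^−84) = $4,139.31.
Option B: monthly rate = 7.325%/12 = 0.0061042; payment = 266,000 × 0.0061042 / (1 − (1+0.0061042)^−84) = $4,057.05.
Monthly savings = $4,139.31 − $4,057.05 = $82.26.
Break-even = $5,320.00 / $82.26 = 64.67 → 65 months.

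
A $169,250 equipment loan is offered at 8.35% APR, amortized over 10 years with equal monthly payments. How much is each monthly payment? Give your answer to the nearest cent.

At 8.35% the monthly rate is 0.0069583, so the payment is 169,250 × 0.0069583 / (1 − 1.0069583^−120) = $2,084.90.

$2,084.90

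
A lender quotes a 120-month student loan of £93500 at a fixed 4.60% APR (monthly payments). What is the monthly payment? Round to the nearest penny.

Monthly rate = 4.6%/12 = 0.0038333; payment = 93,500 × 0.0038333 / (1 − (1+0.0038333)^−120) = £973.53.

£973.53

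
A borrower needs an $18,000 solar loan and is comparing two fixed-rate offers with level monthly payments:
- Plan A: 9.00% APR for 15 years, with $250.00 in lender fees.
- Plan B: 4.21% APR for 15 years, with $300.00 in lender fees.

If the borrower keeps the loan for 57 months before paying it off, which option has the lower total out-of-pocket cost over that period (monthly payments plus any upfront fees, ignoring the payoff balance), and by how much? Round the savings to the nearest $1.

Plan B by $2,659

Plan A: at 9.00% the monthly rate is 0.0075000, so the payment is 18,000 × 0.0075000 / (1 − 1.0075000^−180) = $182.57.
Plan B: at 4.21% the monthly rate is 0.0035083, so the payment is 18,000 × 0.0035083 / (1 − 1.0035083^−180) = $135.05.
Over 57 months: Plan A costs 57 × $182.57 + $250.00 = $10,656.49; Plan B costs 57 × $135.05 + $300.00 = $7,997.85.
Plan B is cheaper by $10,656.49 − $7,997.85 = $2,658.64.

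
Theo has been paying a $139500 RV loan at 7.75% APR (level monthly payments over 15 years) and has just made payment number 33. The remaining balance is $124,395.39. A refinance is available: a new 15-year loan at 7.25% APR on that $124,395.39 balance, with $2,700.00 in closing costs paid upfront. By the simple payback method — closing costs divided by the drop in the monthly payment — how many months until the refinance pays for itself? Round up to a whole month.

Current payment = 139,500 × 7.75%/12 / (1 − (1+0.0064583)^−180) = $1,313.08.
Refinanced payment = 124,395.39 × 0.0060417 / (1 − (1+0.0060417)^−180) = $1,135.56.
Monthly savings = $1,313.08 − $1,135.56 = $177.52.
Break-even = $2,700.00 / $177.52 = 15.21 → 16 months.

16 months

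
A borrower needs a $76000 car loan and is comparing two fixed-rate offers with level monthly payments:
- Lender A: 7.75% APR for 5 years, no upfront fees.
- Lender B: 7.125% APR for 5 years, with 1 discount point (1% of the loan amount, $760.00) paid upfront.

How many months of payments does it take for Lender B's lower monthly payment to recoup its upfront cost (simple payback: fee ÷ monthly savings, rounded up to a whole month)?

34 months

Lender A: monthly rate = 7.75%/12 = 0.0064583; payment = 76,000 × 0.0064583 / (1 − (1+0.0064583)^−60) = $1,531.93.
Lender B: at 7.125% the monthly rate is 0.0059375, so the payment is 76,000 × 0.0059375 / (1 − 1.0059375^−60) = $1,509.38.
Monthly savings = $1,531.93 − $1,509.38 = $22.55.
Break-even = $760.00 / $22.55 = 33.70 → 34 months.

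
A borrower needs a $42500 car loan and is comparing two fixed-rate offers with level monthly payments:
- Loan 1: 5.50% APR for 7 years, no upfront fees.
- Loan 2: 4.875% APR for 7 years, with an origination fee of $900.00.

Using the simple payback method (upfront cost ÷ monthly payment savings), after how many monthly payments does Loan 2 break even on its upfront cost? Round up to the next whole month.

Loan 1: at 5.50% the monthly rate is 0.0045833, so the payment is 42,500 × 0.0045833 / (1 − 1.0045833^−84) = $610.73.
Loan 2: at 4.875% the monthly rate is 0.0040625, so the payment is 42,500 × 0.0040625 / (1 − 1.0040625^−84) = $598.20.
Monthly savings = $610.73 − $598.20 = $12.53.
Break-even = $900.00 / $12.53 = 71.83 → 72 months.

72 months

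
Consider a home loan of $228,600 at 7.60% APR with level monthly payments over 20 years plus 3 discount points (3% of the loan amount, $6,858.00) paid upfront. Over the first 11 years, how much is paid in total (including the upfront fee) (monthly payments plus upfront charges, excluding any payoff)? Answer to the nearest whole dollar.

$251,796

Monthly rate = 7.6%/12 = 0.0063333; payment = 228,600 × 0.0063333 / (1 − (1+0.0063333)^−240) = $1,855.59.
Total outlay = 132 × $1,855.59 + $6,858.00 = $251,795.88.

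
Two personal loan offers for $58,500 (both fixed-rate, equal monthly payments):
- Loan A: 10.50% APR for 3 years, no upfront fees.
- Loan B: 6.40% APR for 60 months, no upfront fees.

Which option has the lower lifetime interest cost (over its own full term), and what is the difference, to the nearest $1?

Loan A: monthly rate = 10.5%/12 = 0.0087500; payment = 58,500 × 0.0087500 / (1 − (1+0.0087500)^−36) = $1,901.39.
Total interest on Loan A = 36 × $1,901.39 − $58,500 = $9,950.04.
Loan B: at 6.40% the monthly rate is 0.0053333, so the payment is 58,500 × 0.0053333 / (1 − 1.0053333^−60) = $1,141.88.
Total interest on Loan B = 60 × $1,141.88 − $58,500 = $10,012.80.
Loan A is lower by $62.76.

Loan A by $63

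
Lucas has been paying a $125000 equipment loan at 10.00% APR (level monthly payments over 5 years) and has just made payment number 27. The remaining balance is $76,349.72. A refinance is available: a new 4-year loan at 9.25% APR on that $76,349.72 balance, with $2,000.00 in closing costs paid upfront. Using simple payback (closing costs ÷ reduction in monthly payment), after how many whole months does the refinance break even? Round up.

3 months

Current payment = 125,000 × 10%/12 / (1 − (1+0.0083333)^−60) = $2,655.88.
Refinanced payment = 76,349.72 × 0.0077083 / (1 − (1+0.0077083)^−48) = $1,909.04.
Monthly savings = $2,655.88 − $1,909.04 = $746.84.
Break-even = $2,000.00 / $746.84 = 2.68 → 3 months.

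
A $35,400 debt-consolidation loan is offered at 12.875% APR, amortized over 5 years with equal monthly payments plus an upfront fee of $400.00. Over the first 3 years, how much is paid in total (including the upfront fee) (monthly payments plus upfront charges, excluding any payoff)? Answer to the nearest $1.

$29,315

Monthly rate = 12.875%/12 = 0.0107292; payment = 35,400 × 0.0107292 / (1 − (1+0.0107292)^−60) = $803.20.
Total outlay = 36 × $803.20 + $400.00 = $29,315.20.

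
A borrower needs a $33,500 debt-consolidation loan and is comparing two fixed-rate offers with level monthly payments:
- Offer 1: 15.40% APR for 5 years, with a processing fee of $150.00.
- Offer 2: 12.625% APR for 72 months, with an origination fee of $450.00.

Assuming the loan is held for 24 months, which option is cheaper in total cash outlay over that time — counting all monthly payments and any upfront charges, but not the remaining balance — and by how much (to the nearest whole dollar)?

Offer 2 by $3,015

Offer 1: at 15.40% the monthly rate is 0.0128333, so the payment is 33,500 × 0.0128333 / (1 − 1.0128333^−60) = $804.01.
Offer 2: monthly rate = 12.625%/12 = 0.0105208; payment = 33,500 × 0.0105208 / (1 − (1+0.0105208)^−72) = $665.87.
Over 24 months: Offer 1 costs 24 × $804.01 + $150.00 = $19,446.24; Offer 2 costs 24 × $665.87 + $450.00 = $16,430.88.
Offer 2 is cheaper by $19,446.24 − $16,430.88 = $3,015.36.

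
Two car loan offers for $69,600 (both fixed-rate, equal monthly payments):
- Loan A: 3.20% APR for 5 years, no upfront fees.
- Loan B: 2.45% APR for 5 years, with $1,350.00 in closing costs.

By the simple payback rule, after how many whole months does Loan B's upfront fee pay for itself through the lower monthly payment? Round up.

59 months

Loan A: monthly rate = 3.2%/12 = 0.0026667; payment = 69,600 × 0.0026667 / (1 − (1+0.0026667)^−60) = $1,256.82.
Loan B: at 2.45% the monthly rate is 0.0020417, so the payment is 69,600 × 0.0020417 / (1 − 1.0020417^−60) = $1,233.68.
Monthly savings = $1,256.82 − $1,233.68 = $23.14.
Break-even = $1,350.00 / $23.14 = 58.34 → 59 months.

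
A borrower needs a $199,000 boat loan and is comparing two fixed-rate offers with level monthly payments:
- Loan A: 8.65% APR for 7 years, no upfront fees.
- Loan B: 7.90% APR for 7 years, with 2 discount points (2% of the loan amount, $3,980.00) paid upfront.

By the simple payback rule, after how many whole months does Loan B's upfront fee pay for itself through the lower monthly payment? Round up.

54 months

Loan A: at 8.65% the monthly rate is 0.0072083, so the payment is 199,000 × 0.0072083 / (1 − 1.0072083^−84) = $3,166.49.
Loan B: at 7.90% the monthly rate is 0.0065833, so the payment is 199,000 × 0.0065833 / (1 − 1.0065833^−84) = $3,091.75.
Monthly savings = $3,166.49 − $3,091.75 = $74.74.
Break-even = $3,980.00 / $74.74 = 53.25 → 54 months.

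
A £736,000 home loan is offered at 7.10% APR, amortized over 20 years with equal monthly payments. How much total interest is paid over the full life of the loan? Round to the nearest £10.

£644,110

Monthly rate = 7.1%/12 = 0.0059167; payment = 736,000 × 0.0059167 / (1 − (1+0.0059167)^−240) = £5,750.46.
Total paid = 240 × £5,750.46 = £1,380,110.40; interest = £1,380,110.40 − £736,000 = £644,110.40.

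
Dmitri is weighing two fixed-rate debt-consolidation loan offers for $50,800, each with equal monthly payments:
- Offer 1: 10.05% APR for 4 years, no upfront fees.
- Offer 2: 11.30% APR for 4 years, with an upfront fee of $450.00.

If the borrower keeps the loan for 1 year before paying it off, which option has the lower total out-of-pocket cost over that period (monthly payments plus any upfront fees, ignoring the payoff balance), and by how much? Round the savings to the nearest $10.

Offer 1 by $820

Offer 1: at 10.05% the monthly rate is 0.0083750, so the payment is 50,800 × 0.0083750 / (1 − 1.0083750^−48) = $1,289.64.
Offer 2: at 11.30% the monthly rate is 0.0094167, so the payment is 50,800 × 0.0094167 / (1 − 1.0094167^−48) = $1,320.37.
Over 12 months: Offer 1 costs 12 × $1,289.64 = $15,475.68; Offer 2 costs 12 × $1,320.37 + $450.00 = $16,294.44.
Offer 1 is cheaper by $16,294.44 − $15,475.68 = $818.76.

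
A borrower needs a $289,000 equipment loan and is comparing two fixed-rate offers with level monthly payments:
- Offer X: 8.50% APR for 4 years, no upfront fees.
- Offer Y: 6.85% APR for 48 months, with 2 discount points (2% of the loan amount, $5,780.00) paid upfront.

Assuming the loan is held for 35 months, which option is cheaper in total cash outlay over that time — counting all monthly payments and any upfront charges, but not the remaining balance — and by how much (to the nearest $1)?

Offer Y by $2,025

Offer X: monthly rate = 8.5%/12 = 0.0070833; payment = 289,000 × 0.0070833 / (1 − (1+0.0070833)^−48) = $7,123.36.
Offer Y: monthly rate = 6.85%/12 = 0.0057083; payment = 289,000 × 0.0057083 / (1 − (1+0.0057083)^−48) = $6,900.37.
Over 35 months: Offer X costs 35 × $7,123.36 = $249,317.60; Offer Y costs 35 × $6,900.37 + $5,780.00 = $247,292.95.
Offer Y is cheaper by $249,317.60 − $247,292.95 = $2,024.65.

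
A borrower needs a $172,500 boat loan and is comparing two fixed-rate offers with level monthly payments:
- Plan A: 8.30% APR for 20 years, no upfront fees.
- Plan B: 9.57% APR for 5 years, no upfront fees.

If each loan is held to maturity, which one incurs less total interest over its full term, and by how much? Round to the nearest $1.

Plan B by $136,332

Plan A: monthly rate = 8.3%/12 = 0.0069167; payment = 172,500 × 0.0069167 / (1 − (1+0.0069167)^−240) = $1,475.23.
Total interest on Plan A = 240 × $1,475.23 − $172,500 = $181,555.20.
Plan B: monthly rate = 9.57%/12 = 0.0079750; payment = 172,500 × 0.0079750 / (1 − (1+0.0079750)^−60) = $3,628.72.
Total interest on Plan B = 60 × $3,628.72 − $172,500 = $45,223.20.
Plan B is lower by $136,332.00.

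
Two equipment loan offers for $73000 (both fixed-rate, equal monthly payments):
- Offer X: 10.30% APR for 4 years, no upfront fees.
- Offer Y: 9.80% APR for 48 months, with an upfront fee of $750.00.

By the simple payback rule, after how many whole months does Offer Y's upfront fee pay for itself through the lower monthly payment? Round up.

Offer X: monthly rate = 10.3%/12 = 0.0085833; payment = 73,000 × 0.0085833 / (1 − (1+0.0085833)^−48) = $1,862.00.
Offer Y: monthly rate = 9.8%/12 = 0.0081667; payment = 73,000 × 0.0081667 / (1 − (1+0.0081667)^−48) = $1,844.46.
Monthly savings = $1,862.00 − $1,844.46 = $17.54.
Break-even = $750.00 / $17.54 = 42.76 → 43 months.

43 months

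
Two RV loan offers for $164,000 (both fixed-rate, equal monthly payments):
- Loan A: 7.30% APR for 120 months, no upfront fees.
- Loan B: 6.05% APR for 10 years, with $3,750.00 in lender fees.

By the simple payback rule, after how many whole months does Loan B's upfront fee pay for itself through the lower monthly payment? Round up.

36 months

Loan A: monthly rate = 7.3%/12 = 0.0060833; payment = 164,000 × 0.0060833 / (1 − (1+0.0060833)^−120) = $1,929.63.
Loan B: monthly rate = 6.05%/12 = 0.0050417; payment = 164,000 × 0.0050417 / (1 − (1+0.0050417)^−120) = $1,824.86.
Monthly savings = $1,929.63 − $1,824.86 = $104.77.
Break-even = $3,750.00 / $104.77 = 35.79 → 36 months.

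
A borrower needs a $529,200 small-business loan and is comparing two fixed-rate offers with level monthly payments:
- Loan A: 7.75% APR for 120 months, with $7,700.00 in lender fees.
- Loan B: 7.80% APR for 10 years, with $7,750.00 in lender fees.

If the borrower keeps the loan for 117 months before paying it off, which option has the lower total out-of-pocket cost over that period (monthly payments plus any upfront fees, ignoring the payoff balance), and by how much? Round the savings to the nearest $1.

Loan A by $1,677

Loan A: at 7.75% the monthly rate is 0.0064583, so the payment is 529,200 × 0.0064583 / (1 − 1.0064583^−120) = $6,350.96.
Loan B: monthly rate = 7.8%/12 = 0.0065000; payment = 529,200 × 0.0065000 / (1 − (1+0.0065000)^−120) = $6,364.87.
Over 117 months: Loan A costs 117 × $6,350.96 + $7,700.00 = $750,762.32; Loan B costs 117 × $6,364.87 + $7,750.00 = $752,439.79.
Loan A is cheaper by $752,439.79 − $750,762.32 = $1,677.47.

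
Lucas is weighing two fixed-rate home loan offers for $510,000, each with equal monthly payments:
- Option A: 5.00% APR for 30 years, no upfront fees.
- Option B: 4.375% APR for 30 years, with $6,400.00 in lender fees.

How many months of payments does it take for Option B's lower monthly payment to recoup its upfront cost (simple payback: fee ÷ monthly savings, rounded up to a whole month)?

34 months

Option A: at 5.00% the monthly rate is 0.0041667, so the payment is 510,000 × 0.0041667 / (1 − 1.0041667^−360) = $2,737.79.
Option B: at 4.375% the monthly rate is 0.0036458, so the payment is 510,000 × 0.0036458 / (1 − 1.0036458^−360) = $2,546.35.
Monthly savings = $2,737.79 − $2,546.35 = $191.44.
Break-even = $6,400.00 / $191.44 = 33.43 → 34 months.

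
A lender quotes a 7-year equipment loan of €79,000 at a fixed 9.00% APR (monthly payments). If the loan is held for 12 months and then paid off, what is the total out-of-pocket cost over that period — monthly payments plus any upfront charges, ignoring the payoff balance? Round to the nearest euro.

At 9.00% the monthly rate is 0.0075000, so the payment is 79,000 × 0.0075000 / (1 − 1.0075000^−84) = €1,271.04.
Total outlay = 12 × €1,271.04 = €15,252.48.

€15,252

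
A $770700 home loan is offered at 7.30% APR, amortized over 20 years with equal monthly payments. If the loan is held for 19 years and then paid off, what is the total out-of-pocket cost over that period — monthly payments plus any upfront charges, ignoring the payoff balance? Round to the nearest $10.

At 7.30% the monthly rate is 0.0060833, so the payment is 770,700 × 0.0060833 / (1 − 1.0060833^−240) = $6,114.80.
Total outlay = 228 × $6,114.80 = $1,394,174.40.

$1,394,170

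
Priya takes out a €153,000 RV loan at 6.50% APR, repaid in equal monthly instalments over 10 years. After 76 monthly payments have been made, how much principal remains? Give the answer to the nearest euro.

With monthly rate i = 6.5%/12 = 0.0054167, the balance after k of n payments is P · [(1+i)^n − (1+i)^k] / [(1+i)^n − 1].
(1+0.0054167)^120 = 1.91218375 and (1+0.0054167)^76 = 1.50765543, so the balance is 153,000 × (1.91218375 − 1.50765543) / (1.91218375 − 1) = €67,851.28.

€67,851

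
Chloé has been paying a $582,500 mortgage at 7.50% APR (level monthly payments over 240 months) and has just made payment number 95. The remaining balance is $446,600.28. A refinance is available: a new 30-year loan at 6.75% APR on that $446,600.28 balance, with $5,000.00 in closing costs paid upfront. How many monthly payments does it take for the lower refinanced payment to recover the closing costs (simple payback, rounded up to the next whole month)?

3 months

Current payment = 582,500 × 7.5%/12 / (1 − (1+0.0062500)^−240) = $4,692.58.
Refinanced payment = 446,600.28 × 0.0056250 / (1 − (1+0.0056250)^−360) = $2,896.64.
Monthly savings = $4,692.58 − $2,896.64 = $1,795.94.
Break-even = $5,000.00 / $1,795.94 = 2.78 → 3 months.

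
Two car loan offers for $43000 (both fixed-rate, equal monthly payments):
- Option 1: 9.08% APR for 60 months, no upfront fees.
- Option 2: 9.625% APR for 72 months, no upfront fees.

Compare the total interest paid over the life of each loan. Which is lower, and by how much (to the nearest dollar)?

Option 1 by $3,115

Option 1: monthly rate = 9.08%/12 = 0.0075667; payment = 43,000 × 0.0075667 / (1 − (1+0.0075667)^−60) = $894.28.
Total interest on Option 1 = 60 × $894.28 − $43,000 = $10,656.80.
Option 2: monthly rate = 9.625%/12 = 0.0080208; payment = 43,000 × 0.0080208 / (1 − (1+0.0080208)^−72) = $788.50.
Total interest on Option 2 = 72 × $788.50 − $43,000 = $13,772.00.
Option 1 is lower by $3,115.20.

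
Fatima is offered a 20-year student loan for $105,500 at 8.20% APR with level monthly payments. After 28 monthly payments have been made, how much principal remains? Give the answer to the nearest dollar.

With monthly rate i = 8.2%/12 = 0.0068333, the balance after k of n payments is P · [(1+i)^n − (1+i)^k] / [(1+i)^n − 1].
(1+0.0068333)^240 = 5.12649435 and (1+0.0068333)^28 = 1.21007528, so the balance is 105,500 × (5.12649435 − 1.21007528) / (5.12649435 − 1) = $100,129.11.

$100,129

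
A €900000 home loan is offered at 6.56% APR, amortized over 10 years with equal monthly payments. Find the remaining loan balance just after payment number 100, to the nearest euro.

€193,630

With monthly rate i = 6.56%/12 = 0.0054667, the balance after k of n payments is P · [(1+i)^n − (1+i)^k] / [(1+i)^n − 1].
(1+0.0054667)^120 = 1.92362888 and (1+0.0054667)^100 = 1.72491516, so the balance is 900,000 × (1.92362888 − 1.72491516) / (1.92362888 − 1) = €193,630.09.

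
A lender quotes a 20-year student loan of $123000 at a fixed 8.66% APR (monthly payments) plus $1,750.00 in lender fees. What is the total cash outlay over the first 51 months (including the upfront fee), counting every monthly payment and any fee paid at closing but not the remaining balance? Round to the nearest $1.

$56,825

At 8.66% the monthly rate is 0.0072167, so the payment is 123,000 × 0.0072167 / (1 − 1.0072167^−240) = $1,079.91.
Total outlay = 51 × $1,079.91 + $1,750.00 = $56,825.41.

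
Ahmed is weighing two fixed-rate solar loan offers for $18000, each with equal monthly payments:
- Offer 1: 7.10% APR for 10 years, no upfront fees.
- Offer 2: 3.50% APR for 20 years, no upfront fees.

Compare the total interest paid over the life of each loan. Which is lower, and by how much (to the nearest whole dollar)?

Offer 1: monthly rate = 7.1%/12 = 0.0059167; payment = 18,000 × 0.0059167 / (1 − (1+0.0059167)^−120) = $209.92.
Total interest on Offer 1 = 120 × $209.92 − $18,000 = $7,190.40.
Offer 2: monthly rate = 3.5%/12 = 0.0029167; payment = 18,000 × 0.0029167 / (1 − (1+0.0029167)^−240) = $104.39.
Total interest on Offer 2 = 240 × $104.39 − $18,000 = $7,053.60.
Offer 2 is lower by $136.80.

Offer 2 by $137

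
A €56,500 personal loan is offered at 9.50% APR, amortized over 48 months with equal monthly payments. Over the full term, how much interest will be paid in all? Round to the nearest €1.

Monthly rate = 9.5%/12 = 0.0079167; payment = 56,500 × 0.0079167 / (1 − (1+0.0079167)^−48) = €1,419.46.
Total paid = 48 × €1,419.46 = €68,134.08; interest = €68,134.08 − €56,500 = €11,634.08.

€11,634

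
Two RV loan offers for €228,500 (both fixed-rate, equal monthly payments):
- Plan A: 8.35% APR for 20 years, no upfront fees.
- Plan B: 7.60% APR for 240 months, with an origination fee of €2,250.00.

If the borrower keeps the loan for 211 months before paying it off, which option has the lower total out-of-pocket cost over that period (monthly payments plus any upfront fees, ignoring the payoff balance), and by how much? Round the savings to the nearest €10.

Plan B by €20,230

Plan A: at 8.35% the monthly rate is 0.0069583, so the payment is 228,500 × 0.0069583 / (1 − 1.0069583^−240) = €1,961.34.
Plan B: at 7.60% the monthly rate is 0.0063333, so the payment is 228,500 × 0.0063333 / (1 − 1.0063333^−240) = €1,854.78.
Over 211 months: Plan A costs 211 × €1,961.34 = €413,842.74; Plan B costs 211 × €1,854.78 + €2,250.00 = €393,608.58.
Plan B is cheaper by €413,842.74 − €393,608.58 = €20,234.16.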